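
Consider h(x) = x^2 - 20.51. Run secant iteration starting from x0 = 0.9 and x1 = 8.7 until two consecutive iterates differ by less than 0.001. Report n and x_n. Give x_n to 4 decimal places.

n = 7, x_n = 4.5288

h(0.9) = -19.700000, h(8.7) = 55.180000
x2 = 8.700000 − 55.180000·(7.800000)/(74.880000) = 2.952083;  |Δ| = 5.747917
h(2.952083) = -11.795204
x3 = 2.952083 − (-11.795204)·(-5.747917)/(-66.975204) = 3.964366;  |Δ| = 1.012283
h(3.964366) = -4.793801
x4 = 3.964366 − (-4.793801)·(1.012283)/(7.001403) = 4.657468;  |Δ| = 0.693101
h(4.657468) = 1.182004
x5 = 4.657468 − 1.182004·(0.693101)/(5.975805) = 4.520373;  |Δ| = 0.137094
h(4.520373) = -0.076225
x6 = 4.520373 − (-0.076225)·(-0.137094)/(-1.258230) = 4.528679;  |Δ| = 0.008305
h(4.528679) = -0.001070
x7 = 4.528679 − (-0.001070)·(0.008305)/(0.075156) = 4.528797;  |Δ| = 0.000118
|x7 − x6| = 0.000118 < 0.001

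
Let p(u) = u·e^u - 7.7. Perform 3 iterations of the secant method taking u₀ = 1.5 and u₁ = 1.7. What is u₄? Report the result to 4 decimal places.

p(1.5) = -0.977466, p(1.7) = 1.605711
u₂ = 1.700000 − 1.605711·(1.700000 − 1.500000) / (1.605711 − (-0.977466)) = 1.700000 − (0.321142)/(2.583177) = 1.575679
p(1.575679) = -0.083127
u₃ = 1.575679 − (-0.083127)·(1.575679 − 1.700000) / (-0.083127 − 1.605711) = 1.575679 − (0.010334)/(-1.688837) = 1.581799
p(1.581799) = -0.006613
u₄ = 1.581799 − (-0.006613)·(1.581799 − 1.575679) / (-0.006613 − (-0.083127)) = 1.581799 − (-0.000040)/(0.076514) = 1.582327

1.5823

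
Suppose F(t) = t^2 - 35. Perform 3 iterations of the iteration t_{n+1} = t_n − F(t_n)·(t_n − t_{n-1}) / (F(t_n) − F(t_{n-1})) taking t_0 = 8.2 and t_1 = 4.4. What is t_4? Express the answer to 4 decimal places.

5.9151

F(8.2) = 32.240000, F(4.4) = -15.640000
t_2 = 4.400000 − (-15.640000)·(4.400000 − 8.200000) / (-15.640000 − 32.240000) = 4.400000 − (59.432000)/(-47.880000) = 5.641270
F(5.641270) = -3.176075
t_3 = 5.641270 − (-3.176075)·(5.641270 − 4.400000) / (-3.176075 − (-15.640000)) = 5.641270 − (-3.942366)/(12.463925) = 5.957572
F(5.957572) = 0.492663
t_4 = 5.957572 − 0.492663·(5.957572 − 5.641270) / (0.492663 − (-3.176075)) = 5.957572 − (0.155830)/(3.668738) = 5.915097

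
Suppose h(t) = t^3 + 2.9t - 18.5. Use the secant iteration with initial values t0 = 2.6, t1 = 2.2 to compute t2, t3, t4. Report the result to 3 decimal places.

2.273, 2.282, 2.282

h(2.6) = 6.61600, h(2.2) = -1.47200
t2 = 2.20000 − (-1.47200)·(2.20000 − 2.60000) / (-1.47200 − 6.61600) = 2.20000 − (0.58880)/(-8.08800) = 2.27280
h(2.27280) = -0.16847
t3 = 2.27280 − (-0.16847)·(2.27280 − 2.20000) / (-0.16847 − (-1.47200)) = 2.27280 − (-0.01226)/(1.30353) = 2.28221
h(2.28221) = 0.00522
t4 = 2.28221 − 0.00522·(2.28221 − 2.27280) / (0.00522 − (-0.16847)) = 2.28221 − (0.00005)/(0.17370) = 2.28193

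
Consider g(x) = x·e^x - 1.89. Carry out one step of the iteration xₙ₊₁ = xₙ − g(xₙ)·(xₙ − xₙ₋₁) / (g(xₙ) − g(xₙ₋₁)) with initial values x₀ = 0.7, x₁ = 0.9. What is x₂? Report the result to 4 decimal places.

0.8195

g(0.7) = -0.480373, g(0.9) = 0.323643
x₂ = 0.900000 − 0.323643·(0.900000 − 0.700000) / (0.323643 − (-0.480373)) = 0.900000 − (0.064729)/(0.804016) = 0.819493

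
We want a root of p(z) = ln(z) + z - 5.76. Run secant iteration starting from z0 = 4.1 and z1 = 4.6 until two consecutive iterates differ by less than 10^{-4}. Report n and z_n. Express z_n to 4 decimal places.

p(4.1) = -0.249013, p(4.6) = 0.366056
z2 = 4.600000 − 0.366056·(0.500000)/(0.615069) = 4.302427;  |Δ| = 0.297573
p(4.302427) = 0.001606
z3 = 4.302427 − 0.001606·(-0.297573)/(-0.364450) = 4.301115;  |Δ| = 0.001311
p(4.301115) = -0.000010
z4 = 4.301115 − (-0.000010)·(-0.001311)/(-0.001616) = 4.301124;  |Δ| = 0.000008
|z4 − z3| = 0.000008 < 10^{-4}

n = 4, z_n = 4.3011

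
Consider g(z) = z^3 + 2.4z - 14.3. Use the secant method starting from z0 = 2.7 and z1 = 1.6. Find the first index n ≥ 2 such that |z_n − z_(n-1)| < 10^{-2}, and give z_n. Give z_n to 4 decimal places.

n = 5, z_n = 2.0999

g(2.7) = 11.863000, g(1.6) = -6.364000
z2 = 1.600000 − (-6.364000)·(-1.100000)/(-18.227000) = 1.984068;  |Δ| = 0.384068
g(1.984068) = -1.727908
z3 = 1.984068 − (-1.727908)·(0.384068)/(4.636092) = 2.127213;  |Δ| = 0.143145
g(2.127213) = 0.431018
z4 = 2.127213 − 0.431018·(0.143145)/(2.158926) = 2.098634;  |Δ| = 0.028578
g(2.098634) = -0.020332
z5 = 2.098634 − (-0.020332)·(-0.028578)/(-0.451350) = 2.099922;  |Δ| = 0.001287
|z5 − z4| = 0.001287 < 10^{-2}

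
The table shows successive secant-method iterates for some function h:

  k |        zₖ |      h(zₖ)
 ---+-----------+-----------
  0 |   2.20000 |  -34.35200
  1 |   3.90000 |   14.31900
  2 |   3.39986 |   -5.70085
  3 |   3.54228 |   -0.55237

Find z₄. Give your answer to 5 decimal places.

3.55756

z₄ = 3.54228 − (-0.55237)·(3.54228 − 3.39986) / (-0.55237 − (-5.70085))
   = 3.54228 − (-0.0786685)/(5.1484800) = 3.5575600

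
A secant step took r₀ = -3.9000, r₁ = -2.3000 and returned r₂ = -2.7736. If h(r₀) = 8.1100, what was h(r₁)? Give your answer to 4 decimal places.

The secant line through (-3.9000, 8.1100) and (-2.3000, h(r₁)) crosses zero at r₂ = -2.7736.
So (-3.9000, 8.1100), (-2.3000, h(r₁)), (-2.7736, 0) are collinear:
h(r₁) = 8.1100 · (-2.3000 − (-2.7736)) / (-3.9000 − (-2.7736)) = 8.1100 · (0.473600)/(-1.126400) = -3.409886

-3.4099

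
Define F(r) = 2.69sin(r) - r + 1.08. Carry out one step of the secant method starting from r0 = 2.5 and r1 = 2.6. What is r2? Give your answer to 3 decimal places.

2.559

F(2.5) = 0.18989, F(2.6) = -0.13330
r2 = 2.60000 − (-0.13330)·(2.60000 − 2.50000) / (-0.13330 − 0.18989) = 2.60000 − (-0.01333)/(-0.32319) = 2.55875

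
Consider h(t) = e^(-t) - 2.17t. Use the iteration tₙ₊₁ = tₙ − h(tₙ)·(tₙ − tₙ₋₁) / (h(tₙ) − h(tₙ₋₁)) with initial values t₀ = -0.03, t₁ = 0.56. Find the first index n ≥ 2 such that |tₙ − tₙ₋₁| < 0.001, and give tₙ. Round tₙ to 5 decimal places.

h(-0.03) = 1.0955545, h(0.56) = -0.6439909
t₂ = 0.5600000 − (-0.6439909)·(0.5900000)/(-1.7395455) = 0.3415782;  |Δ| = 0.2184218
h(0.3415782) = -0.0305768
t₃ = 0.3415782 − (-0.0305768)·(-0.2184218)/(0.6134141) = 0.3306905;  |Δ| = 0.0108877
h(0.3306905) = 0.0008290
t₄ = 0.3306905 − 0.0008290·(-0.0108877)/(0.0314058) = 0.3309779;  |Δ| = 0.0002874
|t₄ − t₃| = 0.0002874 < 0.001

n = 4, tₙ = 0.33098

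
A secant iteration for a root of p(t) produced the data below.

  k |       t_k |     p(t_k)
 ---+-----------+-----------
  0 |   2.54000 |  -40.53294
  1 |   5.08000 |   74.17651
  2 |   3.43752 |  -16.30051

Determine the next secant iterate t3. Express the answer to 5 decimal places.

3.73343

t3 = 3.43752 − (-16.30051)·(3.43752 − 5.08000) / (-16.30051 − 74.17651)
   = 3.43752 − (26.7732617)/(-90.4770200) = 3.7334323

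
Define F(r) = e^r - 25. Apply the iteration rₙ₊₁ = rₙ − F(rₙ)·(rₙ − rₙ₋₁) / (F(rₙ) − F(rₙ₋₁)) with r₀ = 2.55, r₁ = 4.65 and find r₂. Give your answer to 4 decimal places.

F(2.55) = -12.192896, F(4.65) = 79.584986
r₂ = 4.650000 − 79.584986·(4.650000 − 2.550000) / (79.584986 − (-12.192896)) = 4.650000 − (167.128470)/(91.777882) = 2.828990

2.8290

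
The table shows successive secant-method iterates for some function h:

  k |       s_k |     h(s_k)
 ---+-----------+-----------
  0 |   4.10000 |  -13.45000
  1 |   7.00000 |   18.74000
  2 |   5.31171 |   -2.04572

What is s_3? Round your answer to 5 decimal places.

s_3 = 5.31171 − (-2.04572)·(5.31171 − 7.00000) / (-2.04572 − 18.74000)
   = 5.31171 − (3.4537686)/(-20.7857200) = 5.4778706

5.47787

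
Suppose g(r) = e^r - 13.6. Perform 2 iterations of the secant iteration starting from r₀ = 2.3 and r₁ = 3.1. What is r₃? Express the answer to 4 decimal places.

2.5935

g(2.3) = -3.625818, g(3.1) = 8.597951
r₂ = 3.100000 − 8.597951·(3.100000 − 2.300000) / (8.597951 − (-3.625818)) = 3.100000 − (6.878361)/(12.223769) = 2.537296
g(2.537296) = -0.954566
r₃ = 2.537296 − (-0.954566)·(2.537296 − 3.100000) / (-0.954566 − 8.597951) = 2.537296 − (0.537138)/(-9.552517) = 2.593526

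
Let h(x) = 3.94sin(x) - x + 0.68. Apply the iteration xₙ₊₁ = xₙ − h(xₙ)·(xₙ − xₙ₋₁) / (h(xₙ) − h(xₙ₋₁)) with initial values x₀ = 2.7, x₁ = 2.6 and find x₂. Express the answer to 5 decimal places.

h(2.7) = -0.3361233, h(2.6) = 0.1110754
x₂ = 2.6000000 − 0.1110754·(2.6000000 − 2.7000000) / (0.1110754 − (-0.3361233)) = 2.6000000 − (-0.0111075)/(0.4471987) = 2.6248380

2.62484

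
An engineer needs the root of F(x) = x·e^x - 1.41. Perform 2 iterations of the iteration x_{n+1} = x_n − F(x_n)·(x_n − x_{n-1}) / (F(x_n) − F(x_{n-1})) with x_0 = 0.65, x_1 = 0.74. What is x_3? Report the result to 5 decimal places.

F(0.65) = -0.1648985, F(0.74) = 0.1409923
x_2 = 0.7400000 − 0.1409923·(0.7400000 − 0.6500000) / (0.1409923 − (-0.1648985)) = 0.7400000 − (0.0126893)/(0.3058907) = 0.6985169
F(0.6985169) = -0.0054444
x_3 = 0.6985169 − (-0.0054444)·(0.6985169 − 0.7400000) / (-0.0054444 − 0.1409923) = 0.6985169 − (0.0002259)/(-0.1464367) = 0.7000592

0.70006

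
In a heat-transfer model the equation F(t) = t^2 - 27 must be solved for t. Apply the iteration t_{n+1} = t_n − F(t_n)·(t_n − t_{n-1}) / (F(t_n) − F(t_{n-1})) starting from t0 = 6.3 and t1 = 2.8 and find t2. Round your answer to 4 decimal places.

F(6.3) = 12.690000, F(2.8) = -19.160000
t2 = 2.800000 − (-19.160000)·(2.800000 − 6.300000) / (-19.160000 − 12.690000) = 2.800000 − (67.060000)/(-31.850000) = 4.905495

4.9055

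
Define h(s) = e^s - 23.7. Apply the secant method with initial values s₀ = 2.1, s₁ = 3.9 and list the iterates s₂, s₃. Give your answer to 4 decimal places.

h(2.1) = -15.533830, h(3.9) = 25.702449
s₂ = 3.900000 − 25.702449·(3.900000 − 2.100000) / (25.702449 − (-15.533830)) = 3.900000 − (46.264408)/(41.236279) = 2.778065
h(2.778065) = -7.612133
s₃ = 2.778065 − (-7.612133)·(2.778065 − 3.900000) / (-7.612133 − 25.702449) = 2.778065 − (8.540315)/(-33.314582) = 3.034419

2.7781, 3.0344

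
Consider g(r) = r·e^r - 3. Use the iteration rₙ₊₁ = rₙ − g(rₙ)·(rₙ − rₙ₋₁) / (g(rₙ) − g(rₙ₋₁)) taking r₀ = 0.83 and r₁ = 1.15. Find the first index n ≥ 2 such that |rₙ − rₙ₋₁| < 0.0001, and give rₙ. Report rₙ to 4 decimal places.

n = 5, rₙ = 1.0499

g(0.83) = -1.096545, g(1.15) = 0.631922
r₂ = 1.150000 − 0.631922·(0.320000)/(1.728467) = 1.033009;  |Δ| = 0.116991
g(1.033009) = -0.097754
r₃ = 1.033009 − (-0.097754)·(-0.116991)/(-0.729675) = 1.048682;  |Δ| = 0.015673
g(1.048682) = -0.007179
r₄ = 1.048682 − (-0.007179)·(0.015673)/(0.090575) = 1.049924;  |Δ| = 0.001242
g(1.049924) = 0.000091
r₅ = 1.049924 − 0.000091·(0.001242)/(0.007270) = 1.049909;  |Δ| = 0.000016
|r₅ − r₄| = 0.000016 < 0.0001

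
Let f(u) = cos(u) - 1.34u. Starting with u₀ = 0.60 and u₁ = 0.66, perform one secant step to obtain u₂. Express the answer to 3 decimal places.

0.611

f(0.60) = 0.02134, f(0.66) = -0.09441
u₂ = 0.66000 − (-0.09441)·(0.66000 − 0.60000) / (-0.09441 − 0.02134) = 0.66000 − (-0.00566)/(-0.11574) = 0.61106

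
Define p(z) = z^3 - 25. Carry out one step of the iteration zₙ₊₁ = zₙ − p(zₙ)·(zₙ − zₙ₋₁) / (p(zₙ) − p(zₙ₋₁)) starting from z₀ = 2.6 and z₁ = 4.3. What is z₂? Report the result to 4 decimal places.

2.8038

p(2.6) = -7.424000, p(4.3) = 54.507000
z₂ = 4.300000 − 54.507000·(4.300000 − 2.600000) / (54.507000 − (-7.424000)) = 4.300000 − (92.661900)/(61.931000) = 2.803788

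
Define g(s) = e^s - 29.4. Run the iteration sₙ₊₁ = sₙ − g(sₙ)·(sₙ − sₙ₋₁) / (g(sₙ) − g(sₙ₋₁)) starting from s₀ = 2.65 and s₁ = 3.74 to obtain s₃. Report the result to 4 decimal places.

3.3575

g(2.65) = -15.245961, g(3.74) = 12.697990
s₂ = 3.740000 − 12.697990·(3.740000 − 2.650000) / (12.697990 − (-15.245961)) = 3.740000 − (13.840809)/(27.943952) = 3.244694
g(3.244694) = -3.746143
s₃ = 3.244694 − (-3.746143)·(3.244694 − 3.740000) / (-3.746143 − 12.697990) = 3.244694 − (1.855488)/(-16.444134) = 3.357530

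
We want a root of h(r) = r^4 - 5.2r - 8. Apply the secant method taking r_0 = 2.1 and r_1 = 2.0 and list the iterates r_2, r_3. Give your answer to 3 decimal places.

h(2.1) = 0.52810, h(2.0) = -2.40000
r_2 = 2.00000 − (-2.40000)·(2.00000 − 2.10000) / (-2.40000 − 0.52810) = 2.00000 − (0.24000)/(-2.92810) = 2.08196
h(2.08196) = -0.03767
r_3 = 2.08196 − (-0.03767)·(2.08196 − 2.00000) / (-0.03767 − (-2.40000)) = 2.08196 − (-0.00309)/(2.36233) = 2.08327

2.082, 2.083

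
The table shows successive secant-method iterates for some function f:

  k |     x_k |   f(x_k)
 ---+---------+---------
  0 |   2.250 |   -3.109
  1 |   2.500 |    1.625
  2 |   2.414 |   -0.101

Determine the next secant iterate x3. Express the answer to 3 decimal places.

2.419

x3 = 2.414 − (-0.101)·(2.414 − 2.500) / (-0.101 − 1.625)
   = 2.414 − (0.00869)/(-1.72600) = 2.41903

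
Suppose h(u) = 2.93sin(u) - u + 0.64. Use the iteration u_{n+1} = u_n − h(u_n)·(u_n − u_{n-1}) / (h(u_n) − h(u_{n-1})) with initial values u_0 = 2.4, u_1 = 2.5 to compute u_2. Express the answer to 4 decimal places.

2.4673

h(2.4) = 0.219107, h(2.5) = -0.106477
u_2 = 2.500000 − (-0.106477)·(2.500000 − 2.400000) / (-0.106477 − 0.219107) = 2.500000 − (-0.010648)/(-0.325584) = 2.467297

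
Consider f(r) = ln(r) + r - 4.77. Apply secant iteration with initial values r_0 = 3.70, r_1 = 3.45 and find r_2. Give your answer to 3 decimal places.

f(3.70) = 0.23833, f(3.45) = -0.08163
r_2 = 3.45000 − (-0.08163)·(3.45000 − 3.70000) / (-0.08163 − 0.23833) = 3.45000 − (0.02041)/(-0.31996) = 3.51378

3.514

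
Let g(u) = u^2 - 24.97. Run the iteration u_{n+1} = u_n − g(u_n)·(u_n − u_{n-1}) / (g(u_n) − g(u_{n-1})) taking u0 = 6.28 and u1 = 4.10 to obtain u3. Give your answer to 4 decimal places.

5.0081

g(6.28) = 14.468400, g(4.10) = -8.160000
u2 = 4.100000 − (-8.160000)·(4.100000 − 6.280000) / (-8.160000 − 14.468400) = 4.100000 − (17.788800)/(-22.628400) = 4.886127
g(4.886127) = -1.095761
u3 = 4.886127 − (-1.095761)·(4.886127 − 4.100000) / (-1.095761 − (-8.160000)) = 4.886127 − (-0.861408)/(7.064239) = 5.008066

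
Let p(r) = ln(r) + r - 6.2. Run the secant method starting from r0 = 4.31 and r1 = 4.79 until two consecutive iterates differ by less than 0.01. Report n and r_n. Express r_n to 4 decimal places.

p(4.31) = -0.429062, p(4.79) = 0.156530
r2 = 4.790000 − 0.156530·(0.480000)/(0.585593) = 4.661695;  |Δ| = 0.128305
p(4.661695) = 0.001074
r3 = 4.661695 − 0.001074·(-0.128305)/(-0.155457) = 4.660808;  |Δ| = 0.000886
|r3 − r2| = 0.000886 < 0.01

n = 3, r_n = 4.6608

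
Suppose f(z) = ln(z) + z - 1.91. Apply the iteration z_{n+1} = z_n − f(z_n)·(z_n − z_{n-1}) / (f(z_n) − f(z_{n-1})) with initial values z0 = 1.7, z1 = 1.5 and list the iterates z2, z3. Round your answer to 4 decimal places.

1.5028, 1.5027

f(1.7) = 0.320628, f(1.5) = -0.004535
z2 = 1.500000 − (-0.004535)·(1.500000 − 1.700000) / (-0.004535 − 0.320628) = 1.500000 − (0.000907)/(-0.325163) = 1.502789
f(1.502789) = 0.000112
z3 = 1.502789 − 0.000112·(1.502789 − 1.500000) / (0.000112 − (-0.004535)) = 1.502789 − (0.000000)/(0.004647) = 1.502722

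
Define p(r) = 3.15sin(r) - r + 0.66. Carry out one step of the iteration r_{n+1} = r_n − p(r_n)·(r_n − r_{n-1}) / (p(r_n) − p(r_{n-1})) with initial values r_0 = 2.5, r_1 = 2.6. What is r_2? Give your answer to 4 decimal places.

p(2.5) = 0.045187, p(2.6) = -0.316171
r_2 = 2.600000 − (-0.316171)·(2.600000 − 2.500000) / (-0.316171 − 0.045187) = 2.600000 − (-0.031617)/(-0.361358) = 2.512505

2.5125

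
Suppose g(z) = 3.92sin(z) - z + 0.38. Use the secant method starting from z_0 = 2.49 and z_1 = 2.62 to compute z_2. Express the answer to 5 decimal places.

g(2.49) = 0.2672978, g(2.62) = -0.2868144
z_2 = 2.6200000 − (-0.2868144)·(2.6200000 − 2.4900000) / (-0.2868144 − 0.2672978) = 2.6200000 − (-0.0372859)/(-0.5541122) = 2.5527106

2.55271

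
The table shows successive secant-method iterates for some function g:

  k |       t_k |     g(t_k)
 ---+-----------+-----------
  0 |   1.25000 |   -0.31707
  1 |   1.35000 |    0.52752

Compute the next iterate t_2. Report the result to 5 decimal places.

1.28754

t_2 = 1.35000 − 0.52752·(1.35000 − 1.25000) / (0.52752 − (-0.31707))
   = 1.35000 − (0.0527520)/(0.8445900) = 1.2875413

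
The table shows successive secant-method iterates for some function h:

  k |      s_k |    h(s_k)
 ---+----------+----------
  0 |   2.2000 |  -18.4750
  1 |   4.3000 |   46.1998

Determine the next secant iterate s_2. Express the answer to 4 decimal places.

2.7999

s_2 = 4.3000 − 46.1998·(4.3000 − 2.2000) / (46.1998 − (-18.4750))
   = 4.3000 − (97.019580)/(64.674800) = 2.799886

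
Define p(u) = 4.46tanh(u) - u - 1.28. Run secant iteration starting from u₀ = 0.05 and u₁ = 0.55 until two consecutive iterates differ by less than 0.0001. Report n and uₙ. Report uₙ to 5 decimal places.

p(0.05) = -1.1071856, p(0.55) = 0.4023201
u₂ = 0.5500000 − 0.4023201·(0.5000000)/(1.5095058) = 0.4167378;  |Δ| = 0.1332622
p(0.4167378) = 0.0612990
u₃ = 0.4167378 − 0.0612990·(-0.1332622)/(-0.3410212) = 0.3927838;  |Δ| = 0.0239540
p(0.3927838) = -0.0058249
u₄ = 0.3927838 − (-0.0058249)·(-0.0239540)/(-0.0671239) = 0.3948624;  |Δ| = 0.0020787
p(0.3948624) = 0.0000661
u₅ = 0.3948624 − 0.0000661·(0.0020787)/(0.0058910) = 0.3948391;  |Δ| = 0.0000233
|u₅ − u₄| = 0.0000233 < 0.0001

n = 5, uₙ = 0.39484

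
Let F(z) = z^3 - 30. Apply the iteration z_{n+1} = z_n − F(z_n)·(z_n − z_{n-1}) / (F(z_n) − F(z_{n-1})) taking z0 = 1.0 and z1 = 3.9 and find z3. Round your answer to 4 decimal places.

F(1.0) = -29.000000, F(3.9) = 29.319000
z2 = 3.900000 − 29.319000·(3.900000 − 1.000000) / (29.319000 − (-29.000000)) = 3.900000 − (85.025100)/(58.319000) = 2.442069
F(2.442069) = -15.436237
z3 = 2.442069 − (-15.436237)·(2.442069 − 3.900000) / (-15.436237 − 29.319000) = 2.442069 − (22.504975)/(-44.755237) = 2.944914

2.9449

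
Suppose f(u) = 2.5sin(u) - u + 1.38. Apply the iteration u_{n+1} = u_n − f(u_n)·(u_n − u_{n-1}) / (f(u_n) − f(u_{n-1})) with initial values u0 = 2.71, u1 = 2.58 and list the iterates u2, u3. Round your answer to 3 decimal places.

2.621, 2.622

f(2.71) = -0.28421, f(2.58) = 0.13134
u2 = 2.58000 − 0.13134·(2.58000 − 2.71000) / (0.13134 − (-0.28421)) = 2.58000 − (-0.01707)/(0.41554) = 2.62109
f(2.62109) = 0.00221
u3 = 2.62109 − 0.00221·(2.62109 − 2.58000) / (0.00221 − 0.13134) = 2.62109 − (0.00009)/(-0.12913) = 2.62179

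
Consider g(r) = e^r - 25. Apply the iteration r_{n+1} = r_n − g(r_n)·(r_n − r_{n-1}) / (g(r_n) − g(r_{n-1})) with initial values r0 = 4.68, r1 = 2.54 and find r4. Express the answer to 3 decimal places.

g(4.68) = 82.77007, g(2.54) = -12.32033
r2 = 2.54000 − (-12.32033)·(2.54000 − 4.68000) / (-12.32033 − 82.77007) = 2.54000 − (26.36550)/(-95.09040) = 2.81727
g(2.81727) = -8.26892
r3 = 2.81727 − (-8.26892)·(2.81727 − 2.54000) / (-8.26892 − (-12.32033)) = 2.81727 − (-2.29271)/(4.05140) = 3.38317
g(3.38317) = 4.46408
r4 = 3.38317 − 4.46408·(3.38317 − 2.81727) / (4.46408 − (-8.26892)) = 3.38317 − (2.52624)/(12.73301) = 3.18477

3.185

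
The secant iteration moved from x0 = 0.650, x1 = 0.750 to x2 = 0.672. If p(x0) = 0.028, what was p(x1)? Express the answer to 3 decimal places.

The secant line through (0.650, 0.028) and (0.750, p(x1)) crosses zero at x2 = 0.672.
So (0.650, 0.028), (0.750, p(x1)), (0.672, 0) are collinear:
p(x1) = 0.028 · (0.750 − 0.672) / (0.650 − 0.672) = 0.028 · (0.07800)/(-0.02200) = -0.09927

-0.099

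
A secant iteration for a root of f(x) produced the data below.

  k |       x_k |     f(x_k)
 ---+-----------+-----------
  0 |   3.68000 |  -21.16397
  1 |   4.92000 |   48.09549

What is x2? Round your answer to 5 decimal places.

x2 = 4.92000 − 48.09549·(4.92000 − 3.68000) / (48.09549 − (-21.16397))
   = 4.92000 − (59.6384076)/(69.2594600) = 4.0589132

4.05891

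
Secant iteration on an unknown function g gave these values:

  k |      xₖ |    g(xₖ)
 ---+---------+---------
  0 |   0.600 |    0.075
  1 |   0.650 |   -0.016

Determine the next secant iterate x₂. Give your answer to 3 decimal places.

0.641

x₂ = 0.650 − (-0.016)·(0.650 − 0.600) / (-0.016 − 0.075)
   = 0.650 − (-0.00080)/(-0.09100) = 0.64121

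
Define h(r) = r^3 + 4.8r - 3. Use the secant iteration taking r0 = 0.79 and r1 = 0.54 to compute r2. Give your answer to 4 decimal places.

h(0.79) = 1.285039, h(0.54) = -0.250536
r2 = 0.540000 − (-0.250536)·(0.540000 − 0.790000) / (-0.250536 − 1.285039) = 0.540000 − (0.062634)/(-1.535575) = 0.580789

0.5808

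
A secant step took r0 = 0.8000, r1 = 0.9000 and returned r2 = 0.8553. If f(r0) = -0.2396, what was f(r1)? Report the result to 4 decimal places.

0.1937

The secant line through (0.8000, -0.2396) and (0.9000, f(r1)) crosses zero at r2 = 0.8553.
So (0.8000, -0.2396), (0.9000, f(r1)), (0.8553, 0) are collinear:
f(r1) = -0.2396 · (0.9000 − 0.8553) / (0.8000 − 0.8553) = -0.2396 · (0.044700)/(-0.055300) = 0.193673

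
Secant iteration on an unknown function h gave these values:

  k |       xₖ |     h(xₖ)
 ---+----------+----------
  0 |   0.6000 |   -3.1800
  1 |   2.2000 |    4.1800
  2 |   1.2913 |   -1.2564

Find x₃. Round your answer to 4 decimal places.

x₃ = 1.2913 − (-1.2564)·(1.2913 − 2.2000) / (-1.2564 − 4.1800)
   = 1.2913 − (1.141691)/(-5.436400) = 1.501309

1.5013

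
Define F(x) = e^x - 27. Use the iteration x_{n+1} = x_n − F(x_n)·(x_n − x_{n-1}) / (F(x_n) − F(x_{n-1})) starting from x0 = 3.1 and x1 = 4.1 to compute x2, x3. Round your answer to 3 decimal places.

F(3.1) = -4.80205, F(4.1) = 33.34029
x2 = 4.10000 − 33.34029·(4.10000 − 3.10000) / (33.34029 − (-4.80205)) = 4.10000 − (33.34029)/(38.14234) = 3.22590
F(3.22590) = -1.82382
x3 = 3.22590 − (-1.82382)·(3.22590 − 4.10000) / (-1.82382 − 33.34029) = 3.22590 − (1.59421)/(-35.16411) = 3.27123

3.226, 3.271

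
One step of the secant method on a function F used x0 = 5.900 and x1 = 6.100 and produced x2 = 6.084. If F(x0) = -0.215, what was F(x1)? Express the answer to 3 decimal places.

The secant line through (5.900, -0.215) and (6.100, F(x1)) crosses zero at x2 = 6.084.
So (5.900, -0.215), (6.100, F(x1)), (6.084, 0) are collinear:
F(x1) = -0.215 · (6.100 − 6.084) / (5.900 − 6.084) = -0.215 · (0.01600)/(-0.18400) = 0.01870

0.019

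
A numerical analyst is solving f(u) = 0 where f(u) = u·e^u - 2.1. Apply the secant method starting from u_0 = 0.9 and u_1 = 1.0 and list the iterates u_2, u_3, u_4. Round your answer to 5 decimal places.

f(0.9) = 0.1136428, f(1.0) = 0.6182818
u_2 = 1.0000000 − 0.6182818·(1.0000000 − 0.9000000) / (0.6182818 − 0.1136428) = 1.0000000 − (0.0618282)/(0.5046390) = 0.8774804
f(0.8774804) = 0.0101936
u_3 = 0.8774804 − 0.0101936·(0.8774804 − 1.0000000) / (0.0101936 − 0.6182818) = 0.8774804 − (-0.0012489)/(-0.6080882) = 0.8754265
f(0.8754265) = 0.0009350
u_4 = 0.8754265 − 0.0009350·(0.8754265 − 0.8774804) / (0.0009350 − 0.0101936) = 0.8754265 − (-0.0000019)/(-0.0092586) = 0.8752191

0.87748, 0.87543, 0.87522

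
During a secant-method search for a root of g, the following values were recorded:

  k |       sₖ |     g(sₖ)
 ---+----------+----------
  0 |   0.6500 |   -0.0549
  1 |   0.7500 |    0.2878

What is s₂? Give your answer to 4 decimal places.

0.6660

s₂ = 0.7500 − 0.2878·(0.7500 − 0.6500) / (0.2878 − (-0.0549))
   = 0.7500 − (0.028780)/(0.342700) = 0.666020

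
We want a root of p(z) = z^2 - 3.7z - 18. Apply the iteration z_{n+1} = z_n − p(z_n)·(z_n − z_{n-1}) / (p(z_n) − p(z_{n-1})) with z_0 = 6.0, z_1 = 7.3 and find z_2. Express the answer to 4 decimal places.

p(6.0) = -4.200000, p(7.3) = 8.280000
z_2 = 7.300000 − 8.280000·(7.300000 − 6.000000) / (8.280000 − (-4.200000)) = 7.300000 − (10.764000)/(12.480000) = 6.437500

6.4375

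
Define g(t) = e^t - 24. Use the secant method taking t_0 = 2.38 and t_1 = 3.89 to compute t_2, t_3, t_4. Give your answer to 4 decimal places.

2.9029, 3.0886, 3.1911

g(2.38) = -13.195097, g(3.89) = 24.910887
t_2 = 3.890000 − 24.910887·(3.890000 − 2.380000) / (24.910887 − (-13.195097)) = 3.890000 − (37.615439)/(38.105984) = 2.902873
g(2.902873) = -5.773562
t_3 = 2.902873 − (-5.773562)·(2.902873 − 3.890000) / (-5.773562 − 24.910887) = 2.902873 − (5.699238)/(-30.684449) = 3.088610
g(3.088610) = -2.053445
t_4 = 3.088610 − (-2.053445)·(3.088610 − 2.902873) / (-2.053445 − (-5.773562)) = 3.088610 − (-0.381401)/(3.720117) = 3.191134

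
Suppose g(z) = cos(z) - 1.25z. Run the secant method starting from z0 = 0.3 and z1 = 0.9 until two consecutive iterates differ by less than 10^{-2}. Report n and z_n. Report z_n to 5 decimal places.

n = 4, z_n = 0.64114

g(0.3) = 0.5803365, g(0.9) = -0.5033900
z2 = 0.9000000 − (-0.5033900)·(0.6000000)/(-1.0837265) = 0.6213005;  |Δ| = 0.2786995
g(0.6213005) = 0.0364965
z3 = 0.6213005 − 0.0364965·(-0.2786995)/(0.5398865) = 0.6401407;  |Δ| = 0.0188402
g(0.6401407) = 0.0018359
z4 = 0.6401407 − 0.0018359·(0.0188402)/(-0.0346606) = 0.6411386;  |Δ| = 0.0009979
|z4 − z3| = 0.0009979 < 10^{-2}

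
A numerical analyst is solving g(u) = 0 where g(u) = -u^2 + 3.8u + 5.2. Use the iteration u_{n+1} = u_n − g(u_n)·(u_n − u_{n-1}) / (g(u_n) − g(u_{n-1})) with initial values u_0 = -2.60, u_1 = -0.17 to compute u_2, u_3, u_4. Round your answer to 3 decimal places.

g(-2.60) = -11.44000, g(-0.17) = 4.52510
u_2 = -0.17000 − 4.52510·(-0.17000 − (-2.60000)) / (4.52510 − (-11.44000)) = -0.17000 − (10.99599)/(15.96510) = -0.85875
g(-0.85875) = 1.19929
u_3 = -0.85875 − 1.19929·(-0.85875 − (-0.17000)) / (1.19929 − 4.52510) = -0.85875 − (-0.82601)/(-3.32581) = -1.10712
g(-1.10712) = -0.23275
u_4 = -1.10712 − (-0.23275)·(-1.10712 − (-0.85875)) / (-0.23275 − 1.19929) = -1.10712 − (0.05781)/(-1.43203) = -1.06675

-0.859, -1.107, -1.067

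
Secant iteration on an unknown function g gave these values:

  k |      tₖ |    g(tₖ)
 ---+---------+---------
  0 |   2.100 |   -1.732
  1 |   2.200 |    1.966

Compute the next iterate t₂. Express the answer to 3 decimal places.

2.147

t₂ = 2.200 − 1.966·(2.200 − 2.100) / (1.966 − (-1.732))
   = 2.200 − (0.19660)/(3.69800) = 2.14684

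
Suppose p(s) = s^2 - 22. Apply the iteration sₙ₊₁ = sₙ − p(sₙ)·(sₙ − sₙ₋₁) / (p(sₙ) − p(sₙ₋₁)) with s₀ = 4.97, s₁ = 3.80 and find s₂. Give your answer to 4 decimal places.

p(4.97) = 2.700900, p(3.80) = -7.560000
s₂ = 3.800000 − (-7.560000)·(3.800000 − 4.970000) / (-7.560000 − 2.700900) = 3.800000 − (8.845200)/(-10.260900) = 4.662030

4.6620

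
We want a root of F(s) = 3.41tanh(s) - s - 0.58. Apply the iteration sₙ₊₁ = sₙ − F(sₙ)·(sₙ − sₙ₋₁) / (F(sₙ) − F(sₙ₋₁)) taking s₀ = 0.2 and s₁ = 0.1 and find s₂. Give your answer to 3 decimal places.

0.246

F(0.2) = -0.10695, F(0.1) = -0.34013
s₂ = 0.10000 − (-0.34013)·(0.10000 − 0.20000) / (-0.34013 − (-0.10695)) = 0.10000 − (0.03401)/(-0.23318) = 0.24587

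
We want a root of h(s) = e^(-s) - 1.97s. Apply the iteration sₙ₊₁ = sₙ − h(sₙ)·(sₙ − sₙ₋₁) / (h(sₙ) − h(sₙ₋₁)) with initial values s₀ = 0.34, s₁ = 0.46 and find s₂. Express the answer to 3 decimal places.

0.356

h(0.34) = 0.04197, h(0.46) = -0.27492
s₂ = 0.46000 − (-0.27492)·(0.46000 − 0.34000) / (-0.27492 − 0.04197) = 0.46000 − (-0.03299)/(-0.31689) = 0.35589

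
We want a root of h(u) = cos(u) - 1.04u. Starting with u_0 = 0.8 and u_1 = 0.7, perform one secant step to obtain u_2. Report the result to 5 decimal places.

0.72140

h(0.8) = -0.1352933, h(0.7) = 0.0368422
u_2 = 0.7000000 − 0.0368422·(0.7000000 − 0.8000000) / (0.0368422 − (-0.1352933)) = 0.7000000 − (-0.0036842)/(0.1721355) = 0.7214030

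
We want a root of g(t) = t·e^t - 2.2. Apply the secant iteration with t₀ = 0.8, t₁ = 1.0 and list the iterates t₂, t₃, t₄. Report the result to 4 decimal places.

0.8895, 0.8965, 0.8971

g(0.8) = -0.419567, g(1.0) = 0.518282
t₂ = 1.000000 − 0.518282·(1.000000 − 0.800000) / (0.518282 − (-0.419567)) = 1.000000 − (0.103656)/(0.937849) = 0.889474
g(0.889474) = -0.035153
t₃ = 0.889474 − (-0.035153)·(0.889474 − 1.000000) / (-0.035153 − 0.518282) = 0.889474 − (0.003885)/(-0.553435) = 0.896495
g(0.896495) = -0.002695
t₄ = 0.896495 − (-0.002695)·(0.896495 − 0.889474) / (-0.002695 − (-0.035153)) = 0.896495 − (-0.000019)/(0.032458) = 0.897078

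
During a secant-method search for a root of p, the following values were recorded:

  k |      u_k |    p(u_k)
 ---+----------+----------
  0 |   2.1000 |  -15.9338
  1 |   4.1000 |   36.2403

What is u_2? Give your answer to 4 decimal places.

u_2 = 4.1000 − 36.2403·(4.1000 − 2.1000) / (36.2403 − (-15.9338))
   = 4.1000 − (72.480600)/(52.174100) = 2.710793

2.7108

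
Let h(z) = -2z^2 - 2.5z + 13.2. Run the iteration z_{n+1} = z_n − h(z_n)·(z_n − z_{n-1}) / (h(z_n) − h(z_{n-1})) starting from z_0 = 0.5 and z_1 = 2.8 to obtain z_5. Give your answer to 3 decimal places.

2.019

h(0.5) = 11.45000, h(2.8) = -9.48000
z_2 = 2.80000 − (-9.48000)·(2.80000 − 0.50000) / (-9.48000 − 11.45000) = 2.80000 − (-21.80400)/(-20.93000) = 1.75824
h(1.75824) = 2.62157
z_3 = 1.75824 − 2.62157·(1.75824 − 2.80000) / (2.62157 − (-9.48000)) = 1.75824 − (-2.73104)/(12.10157) = 1.98392
h(1.98392) = 0.36834
z_4 = 1.98392 − 0.36834·(1.98392 − 1.75824) / (0.36834 − 2.62157) = 1.98392 − (0.08313)/(-2.25323) = 2.02081
h(2.02081) = -0.01937
z_5 = 2.02081 − (-0.01937)·(2.02081 − 1.98392) / (-0.01937 − 0.36834) = 2.02081 − (-0.00071)/(-0.38771) = 2.01897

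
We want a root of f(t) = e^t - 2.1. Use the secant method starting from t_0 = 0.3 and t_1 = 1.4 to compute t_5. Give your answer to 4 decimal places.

0.7419

f(0.3) = -0.750141, f(1.4) = 1.955200
t_2 = 1.400000 − 1.955200·(1.400000 − 0.300000) / (1.955200 − (-0.750141)) = 1.400000 − (2.150720)/(2.705341) = 0.605010
f(0.605010) = -0.268730
t_3 = 0.605010 − (-0.268730)·(0.605010 − 1.400000) / (-0.268730 − 1.955200) = 0.605010 − (0.213638)/(-2.223930) = 0.701073
f(0.701073) = -0.084086
t_4 = 0.701073 − (-0.084086)·(0.701073 − 0.605010) / (-0.084086 − (-0.268730)) = 0.701073 − (-0.008078)/(0.184644) = 0.744819
f(0.744819) = 0.006061
t_5 = 0.744819 − 0.006061·(0.744819 − 0.701073) / (0.006061 − (-0.084086)) = 0.744819 − (0.000265)/(0.090146) = 0.741878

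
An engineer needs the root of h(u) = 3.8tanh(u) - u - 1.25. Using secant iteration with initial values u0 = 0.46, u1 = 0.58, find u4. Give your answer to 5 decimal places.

0.49697

h(0.46) = -0.0756800, h(0.58) = 0.1561286
u2 = 0.5800000 − 0.1561286·(0.5800000 − 0.4600000) / (0.1561286 − (-0.0756800)) = 0.5800000 − (0.0187354)/(0.2318086) = 0.4991771
h(0.4991771) = 0.0044080
u3 = 0.4991771 − 0.0044080·(0.4991771 − 0.5800000) / (0.0044080 − 0.1561286) = 0.4991771 − (-0.0003563)/(-0.1517206) = 0.4968290
h(0.4968290) = -0.0002743
u4 = 0.4968290 − (-0.0002743)·(0.4968290 − 0.4991771) / (-0.0002743 − 0.0044080) = 0.4968290 − (0.0000006)/(-0.0046823) = 0.4969665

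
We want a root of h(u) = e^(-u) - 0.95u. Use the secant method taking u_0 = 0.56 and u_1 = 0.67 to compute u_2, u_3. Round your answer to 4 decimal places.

h(0.56) = 0.039209, h(0.67) = -0.124791
u_2 = 0.670000 − (-0.124791)·(0.670000 − 0.560000) / (-0.124791 − 0.039209) = 0.670000 − (-0.013727)/(-0.164000) = 0.586299
h(0.586299) = -0.000601
u_3 = 0.586299 − (-0.000601)·(0.586299 − 0.670000) / (-0.000601 − (-0.124791)) = 0.586299 − (0.000050)/(0.124190) = 0.585894

0.5863, 0.5859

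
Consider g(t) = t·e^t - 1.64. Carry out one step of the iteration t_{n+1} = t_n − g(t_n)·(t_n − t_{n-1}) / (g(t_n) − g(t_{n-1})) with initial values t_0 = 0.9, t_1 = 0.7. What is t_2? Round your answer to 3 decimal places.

g(0.9) = 0.57364, g(0.7) = -0.23037
t_2 = 0.70000 − (-0.23037)·(0.70000 − 0.90000) / (-0.23037 − 0.57364) = 0.70000 − (0.04607)/(-0.80402) = 0.75731

0.757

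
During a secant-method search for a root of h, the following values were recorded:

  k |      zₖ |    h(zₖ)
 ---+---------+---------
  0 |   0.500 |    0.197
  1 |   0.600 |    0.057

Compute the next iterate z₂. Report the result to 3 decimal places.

0.641

z₂ = 0.600 − 0.057·(0.600 − 0.500) / (0.057 − 0.197)
   = 0.600 − (0.00570)/(-0.14000) = 0.64071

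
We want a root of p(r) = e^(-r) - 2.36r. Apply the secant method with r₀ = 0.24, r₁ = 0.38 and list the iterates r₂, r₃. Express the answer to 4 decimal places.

p(0.24) = 0.220228, p(0.38) = -0.212939
r₂ = 0.380000 − (-0.212939)·(0.380000 − 0.240000) / (-0.212939 − 0.220228) = 0.380000 − (-0.029811)/(-0.433166) = 0.311178
p(0.311178) = -0.001796
r₃ = 0.311178 − (-0.001796)·(0.311178 − 0.380000) / (-0.001796 − (-0.212939)) = 0.311178 − (0.000124)/(0.211142) = 0.310592

0.3112, 0.3106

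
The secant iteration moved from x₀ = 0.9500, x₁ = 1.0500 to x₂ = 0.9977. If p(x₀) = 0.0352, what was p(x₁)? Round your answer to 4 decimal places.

The secant line through (0.9500, 0.0352) and (1.0500, p(x₁)) crosses zero at x₂ = 0.9977.
So (0.9500, 0.0352), (1.0500, p(x₁)), (0.9977, 0) are collinear:
p(x₁) = 0.0352 · (1.0500 − 0.9977) / (0.9500 − 0.9977) = 0.0352 · (0.052300)/(-0.047700) = -0.038595

-0.0386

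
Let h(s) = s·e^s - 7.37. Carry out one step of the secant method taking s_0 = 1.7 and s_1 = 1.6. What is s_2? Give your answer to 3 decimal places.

h(1.7) = 1.93571, h(1.6) = 0.55485
s_2 = 1.60000 − 0.55485·(1.60000 − 1.70000) / (0.55485 − 1.93571) = 1.60000 − (-0.05549)/(-1.38086) = 1.55982

1.560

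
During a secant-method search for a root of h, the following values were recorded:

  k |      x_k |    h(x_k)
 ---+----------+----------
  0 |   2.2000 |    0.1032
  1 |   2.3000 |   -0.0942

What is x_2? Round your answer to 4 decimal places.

2.2523

x_2 = 2.3000 − (-0.0942)·(2.3000 − 2.2000) / (-0.0942 − 0.1032)
   = 2.3000 − (-0.009420)/(-0.197400) = 2.252280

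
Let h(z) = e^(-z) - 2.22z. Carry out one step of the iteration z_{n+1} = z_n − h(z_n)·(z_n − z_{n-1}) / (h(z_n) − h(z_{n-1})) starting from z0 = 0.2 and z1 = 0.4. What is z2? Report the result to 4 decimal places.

0.3265

h(0.2) = 0.374731, h(0.4) = -0.217680
z2 = 0.400000 − (-0.217680)·(0.400000 − 0.200000) / (-0.217680 − 0.374731) = 0.400000 − (-0.043536)/(-0.592411) = 0.326510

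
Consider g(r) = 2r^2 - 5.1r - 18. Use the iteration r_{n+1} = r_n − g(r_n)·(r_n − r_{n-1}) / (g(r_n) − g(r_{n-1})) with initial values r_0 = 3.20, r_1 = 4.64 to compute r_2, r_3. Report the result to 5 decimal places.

g(3.20) = -13.8400000, g(4.64) = 1.3952000
r_2 = 4.6400000 − 1.3952000·(4.6400000 − 3.2000000) / (1.3952000 − (-13.8400000)) = 4.6400000 − (2.0090880)/(15.2352000) = 4.5081285
g(4.5081285) = -0.3450096
r_3 = 4.5081285 − (-0.3450096)·(4.5081285 − 4.6400000) / (-0.3450096 − 1.3952000) = 4.5081285 − (0.0454969)/(-1.7402096) = 4.5342731

4.50813, 4.53427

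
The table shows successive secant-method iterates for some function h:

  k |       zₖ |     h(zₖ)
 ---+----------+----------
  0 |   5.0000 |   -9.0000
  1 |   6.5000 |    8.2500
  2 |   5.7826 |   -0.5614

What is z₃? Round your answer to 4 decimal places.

5.8283

z₃ = 5.7826 − (-0.5614)·(5.7826 − 6.5000) / (-0.5614 − 8.2500)
   = 5.7826 − (0.402748)/(-8.811400) = 5.828308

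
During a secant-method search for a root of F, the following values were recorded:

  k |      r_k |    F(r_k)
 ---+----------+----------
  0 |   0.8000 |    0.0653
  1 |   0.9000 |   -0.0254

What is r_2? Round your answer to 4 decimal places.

0.8720

r_2 = 0.9000 − (-0.0254)·(0.9000 − 0.8000) / (-0.0254 − 0.0653)
   = 0.9000 − (-0.002540)/(-0.090700) = 0.871996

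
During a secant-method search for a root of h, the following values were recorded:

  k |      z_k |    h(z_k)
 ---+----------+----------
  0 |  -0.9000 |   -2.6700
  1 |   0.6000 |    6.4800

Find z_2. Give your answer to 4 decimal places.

z_2 = 0.6000 − 6.4800·(0.6000 − (-0.9000)) / (6.4800 − (-2.6700))
   = 0.6000 − (9.720000)/(9.150000) = -0.462295

-0.4623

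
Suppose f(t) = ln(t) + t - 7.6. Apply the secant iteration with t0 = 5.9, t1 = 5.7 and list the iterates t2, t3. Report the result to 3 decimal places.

f(5.9) = 0.07495, f(5.7) = -0.15953
t2 = 5.70000 − (-0.15953)·(5.70000 − 5.90000) / (-0.15953 − 0.07495) = 5.70000 − (0.03191)/(-0.23449) = 5.83607
f(5.83607) = 0.00013
t3 = 5.83607 − 0.00013·(5.83607 − 5.70000) / (0.00013 − (-0.15953)) = 5.83607 − (0.00002)/(0.15966) = 5.83596

5.836, 5.836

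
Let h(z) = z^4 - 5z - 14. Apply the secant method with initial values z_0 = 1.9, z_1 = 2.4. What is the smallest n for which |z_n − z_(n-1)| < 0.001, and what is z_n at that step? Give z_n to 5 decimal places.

h(1.9) = -10.4679000, h(2.4) = 7.1776000
z_2 = 2.4000000 − 7.1776000·(0.5000000)/(17.6455000) = 2.1966167;  |Δ| = 0.2033833
h(2.1966167) = -1.7012529
z_3 = 2.1966167 − (-1.7012529)·(-0.2033833)/(-8.8788529) = 2.2355864;  |Δ| = 0.0389697
h(2.2355864) = -0.1994609
z_4 = 2.2355864 − (-0.1994609)·(0.0389697)/(1.5017920) = 2.2407622;  |Δ| = 0.0051758
h(2.2407622) = 0.0067829
z_5 = 2.2407622 − 0.0067829·(0.0051758)/(0.2062439) = 2.2405920;  |Δ| = 0.0001702
|z_5 − z_4| = 0.0001702 < 0.001

n = 5, z_n = 2.24059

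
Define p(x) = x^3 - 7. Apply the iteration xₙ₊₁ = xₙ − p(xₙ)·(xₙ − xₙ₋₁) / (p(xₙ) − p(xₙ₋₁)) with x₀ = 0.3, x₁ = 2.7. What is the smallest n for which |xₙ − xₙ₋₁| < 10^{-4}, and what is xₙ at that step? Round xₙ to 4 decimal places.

p(0.3) = -6.973000, p(2.7) = 12.683000
x₂ = 2.700000 − 12.683000·(2.400000)/(19.656000) = 1.151404;  |Δ| = 1.548596
p(1.151404) = -5.473547
x₃ = 1.151404 − (-5.473547)·(-1.548596)/(-18.156547) = 1.618250;  |Δ| = 0.466846
p(1.618250) = -2.762234
x₄ = 1.618250 − (-2.762234)·(0.466846)/(2.711314) = 2.093864;  |Δ| = 0.475614
p(2.093864) = 2.180056
x₅ = 2.093864 − 2.180056·(0.475614)/(4.942290) = 1.884070;  |Δ| = 0.209794
p(1.884070) = -0.312085
x₆ = 1.884070 − (-0.312085)·(-0.209794)/(-2.492141) = 1.910342;  |Δ| = 0.026272
p(1.910342) = -0.028390
x₇ = 1.910342 − (-0.028390)·(0.026272)/(0.283694) = 1.912971;  |Δ| = 0.002629
p(1.912971) = 0.000434
x₈ = 1.912971 − 0.000434·(0.002629)/(0.028824) = 1.912931;  |Δ| = 0.000040
|x₈ − x₇| = 0.000040 < 10^{-4}

n = 8, xₙ = 1.9129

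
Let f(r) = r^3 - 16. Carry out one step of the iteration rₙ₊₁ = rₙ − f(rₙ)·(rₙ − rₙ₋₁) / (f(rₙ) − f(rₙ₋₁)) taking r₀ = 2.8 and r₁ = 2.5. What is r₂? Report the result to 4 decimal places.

2.5178

f(2.8) = 5.952000, f(2.5) = -0.375000
r₂ = 2.500000 − (-0.375000)·(2.500000 − 2.800000) / (-0.375000 − 5.952000) = 2.500000 − (0.112500)/(-6.327000) = 2.517781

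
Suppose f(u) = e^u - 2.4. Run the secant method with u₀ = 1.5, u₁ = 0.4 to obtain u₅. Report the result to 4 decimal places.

f(1.5) = 2.081689, f(0.4) = -0.908175
u₂ = 0.400000 − (-0.908175)·(0.400000 − 1.500000) / (-0.908175 − 2.081689) = 0.400000 − (0.998993)/(-2.989864) = 0.734126
f(0.734126) = -0.316339
u₃ = 0.734126 − (-0.316339)·(0.734126 − 0.400000) / (-0.316339 − (-0.908175)) = 0.734126 − (-0.105697)/(0.591836) = 0.912718
f(0.912718) = 0.091085
u₄ = 0.912718 − 0.091085·(0.912718 − 0.734126) / (0.091085 − (-0.316339)) = 0.912718 − (0.016267)/(0.407424) = 0.872792
f(0.872792) = -0.006416
u₅ = 0.872792 − (-0.006416)·(0.872792 − 0.912718) / (-0.006416 − 0.091085) = 0.872792 − (0.000256)/(-0.097501) = 0.875419

0.8754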